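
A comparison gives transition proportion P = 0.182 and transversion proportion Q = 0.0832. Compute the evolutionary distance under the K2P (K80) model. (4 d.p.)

Under the Kimura two-parameter model, d = −½ ln(1 − 2P − Q) − ¼ ln(1 − 2Q).
1 − 2P − Q = 0.5528, giving −½ ln(0.5528) = 0.296380.
1 − 2Q = 0.8336, giving −¼ ln(0.8336) = 0.045500.
d = 0.296380 + 0.045500 = 0.341880.

0.3419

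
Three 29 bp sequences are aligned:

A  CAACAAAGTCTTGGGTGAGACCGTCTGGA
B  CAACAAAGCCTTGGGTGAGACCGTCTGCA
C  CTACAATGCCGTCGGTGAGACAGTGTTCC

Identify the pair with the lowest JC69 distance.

A and B

A–B: 2/29 differ, p = 0.069, d = 0.072.
A–C: 10/29 differ, p = 0.345, d = 0.462.
B–C: 8/29 differ, p = 0.276, d = 0.344.
The smallest distance is between A and B.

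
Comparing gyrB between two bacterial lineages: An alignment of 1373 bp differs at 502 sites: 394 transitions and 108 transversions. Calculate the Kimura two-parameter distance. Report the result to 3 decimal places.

P = 394/1373 ≈ 0.286963 and Q = 108/1373 ≈ 0.07866.
Under the Kimura two-parameter model, d = −½ ln(1 − 2P − Q) − ¼ ln(1 − 2Q).
1 − 2P − Q = 0.347414, giving −½ ln(0.347414) = 0.528619.
1 − 2Q = 0.84268, giving −¼ ln(0.84268) = 0.042792.
d = 0.528619 + 0.042792 = 0.571411.

0.571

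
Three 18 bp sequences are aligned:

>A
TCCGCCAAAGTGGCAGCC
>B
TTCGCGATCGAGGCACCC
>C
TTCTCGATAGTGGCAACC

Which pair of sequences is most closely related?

B and C

A–B: 6/18 differ, p = 0.333, d = 0.441.
A–C: 5/18 differ, p = 0.278, d = 0.347.
B–C: 4/18 differ, p = 0.222, d = 0.264.
The smallest distance is between B and C.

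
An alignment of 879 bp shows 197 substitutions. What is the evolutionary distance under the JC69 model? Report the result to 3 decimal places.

0.266

p = 197/879 ≈ 0.224118.
d = −(3/4) ln(1 − 4p/3) = −0.75 ln(1 − 0.298824) = −0.75 ln(0.701176)
  = −0.75 × (-0.354996) = 0.266247 substitutions/site.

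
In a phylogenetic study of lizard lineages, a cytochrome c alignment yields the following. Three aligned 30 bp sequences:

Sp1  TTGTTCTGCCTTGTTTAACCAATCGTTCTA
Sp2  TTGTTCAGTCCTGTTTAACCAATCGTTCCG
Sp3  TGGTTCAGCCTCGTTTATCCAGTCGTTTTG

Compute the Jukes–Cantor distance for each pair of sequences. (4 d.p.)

d(Sp1,Sp2) = 0.1885, d(Sp1,Sp3) = 0.2795, d(Sp2,Sp3) = 0.3295

Sp1–Sp2: 5/30 sites differ → p ≈ 0.166667, d = −0.75 ln(1 − 0.222223) = 0.188487 ≈ 0.1885.
Sp1–Sp3: 7/30 sites differ → p ≈ 0.233333, d = −0.75 ln(1 − 0.311111) = 0.279506 ≈ 0.2795.
Sp2–Sp3: 8/30 sites differ → p ≈ 0.266667, d = −0.75 ln(1 − 0.355556) = 0.329526 ≈ 0.3295.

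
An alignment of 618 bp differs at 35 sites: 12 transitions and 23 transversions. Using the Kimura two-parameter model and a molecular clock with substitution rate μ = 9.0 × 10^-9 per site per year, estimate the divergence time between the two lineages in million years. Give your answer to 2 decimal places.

P = 12/618 ≈ 0.019417 and Q = 23/618 ≈ 0.037217.
Under the Kimura two-parameter model, d = −½ ln(1 − 2P − Q) − ¼ ln(1 − 2Q).
1 − 2P − Q = 0.923949, giving −½ ln(0.923949) = 0.039549.
1 − 2Q = 0.925566, giving −¼ ln(0.925566) = 0.019337.
d = 0.039549 + 0.019337 = 0.058886.
Under a molecular clock d = 2μt, so t = d/(2μ) = 0.058886 / (2 × 9.0 × 10^-9) = 3.27 million years.

3.27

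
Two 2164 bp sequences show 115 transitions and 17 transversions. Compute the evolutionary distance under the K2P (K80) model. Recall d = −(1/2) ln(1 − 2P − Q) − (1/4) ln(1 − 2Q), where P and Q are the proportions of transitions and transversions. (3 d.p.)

P = 115/2164 ≈ 0.053142 and Q = 17/2164 ≈ 0.007856.
Under the Kimura two-parameter model, d = −½ ln(1 − 2P − Q) − ¼ ln(1 − 2Q).
1 − 2P − Q = 0.88586, giving −½ ln(0.88586) = 0.060598.
1 − 2Q = 0.984288, giving −¼ ln(0.984288) = 0.003959.
d = 0.060598 + 0.003959 = 0.064557.

0.065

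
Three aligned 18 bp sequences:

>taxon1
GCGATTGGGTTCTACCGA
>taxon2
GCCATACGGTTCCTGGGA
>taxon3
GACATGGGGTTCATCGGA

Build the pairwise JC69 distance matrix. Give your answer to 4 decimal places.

d(taxon1,taxon2) = 0.5482, d(taxon1,taxon3) = 0.4408, d(taxon2,taxon3) = 0.3470

taxon1–taxon2: 7/18 sites differ → p ≈ 0.388889, d = −0.75 ln(1 − 0.518519) = 0.548166 ≈ 0.5482.
taxon1–taxon3: 6/18 sites differ → p ≈ 0.333333, d = −0.75 ln(1 − 0.444444) = 0.440839 ≈ 0.4408.
taxon2–taxon3: 5/18 sites differ → p ≈ 0.277778, d = −0.75 ln(1 − 0.370371) = 0.346968 ≈ 0.3470.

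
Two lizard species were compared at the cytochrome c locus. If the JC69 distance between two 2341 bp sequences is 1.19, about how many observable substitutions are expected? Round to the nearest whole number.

Invert JC69: p = (3/4)(1 − e^(−4d/3)) = 0.75 × (1 − e^(-1.586667)) = 0.75 × (1 − 0.204606) = 0.596546.
Expected differing sites = pL ≈ 0.596546 × 2341 = 1396.514186 ≈ 1397.

1397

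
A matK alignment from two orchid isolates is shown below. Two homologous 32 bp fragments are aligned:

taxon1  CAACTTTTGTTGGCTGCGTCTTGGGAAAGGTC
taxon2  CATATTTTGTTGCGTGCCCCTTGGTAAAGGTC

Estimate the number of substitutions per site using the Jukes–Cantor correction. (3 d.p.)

0.259

The sequences differ at 7 of 32 sites (3, 4, 13, 14, 18, 19, 25), so p = 7/32 = 0.21875.
d = −(3/4) ln(1 − 4p/3) = −0.75 ln(1 − 0.291667) = −0.75 ln(0.708333)
  = −0.75 × (-0.344841) = 0.258631 substitutions/site.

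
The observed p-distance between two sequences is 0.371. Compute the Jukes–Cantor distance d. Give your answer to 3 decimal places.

d = −(3/4) ln(1 − 4p/3) = −0.75 ln(1 − 0.494667) = −0.75 ln(0.505333)
  = −0.75 × (-0.682538) = 0.511904 substitutions/site.

0.512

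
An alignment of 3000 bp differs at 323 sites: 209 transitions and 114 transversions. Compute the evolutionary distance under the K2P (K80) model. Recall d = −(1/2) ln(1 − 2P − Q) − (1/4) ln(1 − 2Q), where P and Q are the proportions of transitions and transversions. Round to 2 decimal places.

0.12

P = 209/3000 ≈ 0.069667 and Q = 114/3000 = 0.038.
Under the Kimura two-parameter model, d = −½ ln(1 − 2P − Q) − ¼ ln(1 − 2Q).
1 − 2P − Q = 0.822666, giving −½ ln(0.822666) = 0.097602.
1 − 2Q = 0.924, giving −¼ ln(0.924) = 0.019761.
d = 0.097602 + 0.019761 = 0.117363.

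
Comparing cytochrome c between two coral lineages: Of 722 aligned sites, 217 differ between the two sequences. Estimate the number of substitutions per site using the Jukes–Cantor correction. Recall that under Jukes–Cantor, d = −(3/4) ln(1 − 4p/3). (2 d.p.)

p = 217/722 ≈ 0.300554.
d = −(3/4) ln(1 − 4p/3) = −0.75 ln(1 − 0.400739) = −0.75 ln(0.599261)
  = −0.75 × (-0.512058) = 0.384044 substitutions/site.

0.38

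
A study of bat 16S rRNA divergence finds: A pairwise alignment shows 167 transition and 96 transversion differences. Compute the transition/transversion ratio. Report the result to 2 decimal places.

1.74

R = 167/96 = 1.739583… ≈ 1.74 (to 2 d.p.).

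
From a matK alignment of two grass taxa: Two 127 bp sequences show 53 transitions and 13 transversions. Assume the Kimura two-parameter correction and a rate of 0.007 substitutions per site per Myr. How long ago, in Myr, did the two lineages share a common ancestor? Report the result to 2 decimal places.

102.83

P = 53/127 ≈ 0.417323 and Q = 13/127 ≈ 0.102362.
Under the Kimura two-parameter model, d = −½ ln(1 − 2P − Q) − ¼ ln(1 − 2Q).
1 − 2P − Q = 0.062992, giving −½ ln(0.062992) = 1.382374.
1 − 2Q = 0.795276, giving −¼ ln(0.795276) = 0.057267.
d = 1.382374 + 0.057267 = 1.439641.
Under a molecular clock d = 2μt, so t = d/(2μ) = 1.439641 / (2 × 0.007) = 102.83 Myr.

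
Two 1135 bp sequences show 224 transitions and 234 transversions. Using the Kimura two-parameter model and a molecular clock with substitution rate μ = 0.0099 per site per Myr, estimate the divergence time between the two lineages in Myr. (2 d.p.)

P = 224/1135 ≈ 0.197357 and Q = 234/1135 ≈ 0.206167.
Under the Kimura two-parameter model, d = −½ ln(1 − 2P − Q) − ¼ ln(1 − 2Q).
1 − 2P − Q = 0.399119, giving −½ ln(0.399119) = 0.459248.
1 − 2Q = 0.587666, giving −¼ ln(0.587666) = 0.132899.
d = 0.459248 + 0.132899 = 0.592147.
Under a molecular clock d = 2μt, so t = d/(2μ) = 0.592147 / (2 × 0.0099) = 29.91 Myr.

29.91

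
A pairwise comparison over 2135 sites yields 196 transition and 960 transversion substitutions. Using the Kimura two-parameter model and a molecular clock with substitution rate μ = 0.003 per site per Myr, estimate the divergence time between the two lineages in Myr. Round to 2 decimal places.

P = 196/2135 ≈ 0.091803 and Q = 960/2135 ≈ 0.449649.
Under the Kimura two-parameter model, d = −½ ln(1 − 2P − Q) − ¼ ln(1 − 2Q).
1 − 2P − Q = 0.366745, giving −½ ln(0.366745) = 0.501544.
1 − 2Q = 0.100702, giving −¼ ln(0.100702) = 0.573897.
d = 0.501544 + 0.573897 = 1.075441.
Under a molecular clock d = 2μt, so t = d/(2μ) = 1.075441 / (2 × 0.003) = 179.24 Myr.

179.24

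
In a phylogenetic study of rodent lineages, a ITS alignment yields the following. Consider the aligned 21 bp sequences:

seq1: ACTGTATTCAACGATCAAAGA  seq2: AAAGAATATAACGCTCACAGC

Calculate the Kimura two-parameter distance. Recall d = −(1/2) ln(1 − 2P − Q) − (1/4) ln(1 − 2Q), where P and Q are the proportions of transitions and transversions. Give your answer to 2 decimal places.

Of 21 sites, 1 differences are transitions and 7 are transversions, so P = 1/21 ≈ 0.047619 and Q = 7/21 ≈ 0.333333.
Under the Kimura two-parameter model, d = −½ ln(1 − 2P − Q) − ¼ ln(1 − 2Q).
1 − 2P − Q = 0.571429, giving −½ ln(0.571429) = 0.279808.
1 − 2Q = 0.333334, giving −¼ ln(0.333334) = 0.274653.
d = 0.279808 + 0.274653 = 0.554461.

0.55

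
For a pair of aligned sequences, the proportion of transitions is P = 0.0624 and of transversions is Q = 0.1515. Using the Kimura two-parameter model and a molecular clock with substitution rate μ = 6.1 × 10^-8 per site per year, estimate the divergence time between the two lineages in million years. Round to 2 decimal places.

2.07

Under the Kimura two-parameter model, d = −½ ln(1 − 2P − Q) − ¼ ln(1 − 2Q).
1 − 2P − Q = 0.7237, giving −½ ln(0.7237) = 0.161689.
1 − 2Q = 0.697, giving −¼ ln(0.697) = 0.090242.
d = 0.161689 + 0.090242 = 0.251931.
Under a molecular clock d = 2μt, so t = d/(2μ) = 0.251931 / (2 × 6.1 × 10^-8) = 2.07 million years.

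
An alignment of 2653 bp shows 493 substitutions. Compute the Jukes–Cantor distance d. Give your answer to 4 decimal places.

p = 493/2653 ≈ 0.185827.
d = −(3/4) ln(1 − 4p/3) = −0.75 ln(1 − 0.247769) = −0.75 ln(0.752231)
  = −0.75 × (-0.284712) = 0.213534 substitutions/site.

0.2135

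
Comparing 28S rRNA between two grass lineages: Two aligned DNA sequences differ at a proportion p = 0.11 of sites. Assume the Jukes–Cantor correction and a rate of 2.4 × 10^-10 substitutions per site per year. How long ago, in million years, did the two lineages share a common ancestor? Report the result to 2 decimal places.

d = −(3/4) ln(1 − 4p/3) = −0.75 ln(1 − 0.146667) = −0.75 ln(0.853333)
  = −0.75 × (-0.158605) = 0.118954 substitutions/site.
Under a molecular clock d = 2μt, so t = d/(2μ) = 0.118954 / (2 × 2.4 × 10^-10) = 247.82 million years.

247.82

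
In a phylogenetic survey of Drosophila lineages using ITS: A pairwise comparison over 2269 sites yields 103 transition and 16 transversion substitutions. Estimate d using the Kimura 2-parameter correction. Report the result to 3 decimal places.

0.055

P = 103/2269 ≈ 0.045394 and Q = 16/2269 ≈ 0.007052.
Under the Kimura two-parameter model, d = −½ ln(1 − 2P − Q) − ¼ ln(1 − 2Q).
1 − 2P − Q = 0.90216, giving −½ ln(0.90216) = 0.051482.
1 − 2Q = 0.985896, giving −¼ ln(0.985896) = 0.003551.
d = 0.051482 + 0.003551 = 0.055033.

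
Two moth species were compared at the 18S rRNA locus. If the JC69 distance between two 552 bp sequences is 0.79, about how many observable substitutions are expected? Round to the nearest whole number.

270

Invert JC69: p = (3/4)(1 − e^(−4d/3)) = 0.75 × (1 − e^(-1.053333)) = 0.75 × (1 − 0.348773) = 0.488420.
Expected differing sites = pL ≈ 0.488420 × 552 = 269.60784 ≈ 270.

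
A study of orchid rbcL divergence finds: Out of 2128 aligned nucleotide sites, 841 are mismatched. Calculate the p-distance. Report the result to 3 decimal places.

p = 841/2128 = 0.395206… ≈ 0.395 (to 3 d.p.).

0.395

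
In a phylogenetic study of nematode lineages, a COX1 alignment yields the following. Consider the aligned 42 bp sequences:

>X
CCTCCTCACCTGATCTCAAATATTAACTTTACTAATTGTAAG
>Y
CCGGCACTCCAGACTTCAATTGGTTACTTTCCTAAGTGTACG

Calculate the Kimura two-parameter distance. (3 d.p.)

Of 42 sites, 3 differences are transitions and 11 are transversions, so P = 3/42 ≈ 0.071429 and Q = 11/42 ≈ 0.261905.
Under the Kimura two-parameter model, d = −½ ln(1 − 2P − Q) − ¼ ln(1 − 2Q).
1 − 2P − Q = 0.595237, giving −½ ln(0.595237) = 0.259398.
1 − 2Q = 0.47619, giving −¼ ln(0.47619) = 0.185485.
d = 0.259398 + 0.185485 = 0.444883.

0.445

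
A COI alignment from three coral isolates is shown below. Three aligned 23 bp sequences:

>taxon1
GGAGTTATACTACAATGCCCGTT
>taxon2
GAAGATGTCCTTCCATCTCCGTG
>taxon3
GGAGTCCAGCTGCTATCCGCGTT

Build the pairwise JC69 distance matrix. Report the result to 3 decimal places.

taxon1–taxon2: 9/23 sites differ → p ≈ 0.391304, d = −0.75 ln(1 − 0.521739) = 0.553199 ≈ 0.553.
taxon1–taxon3: 8/23 sites differ → p ≈ 0.347826, d = −0.75 ln(1 − 0.463768) = 0.467391 ≈ 0.467.
taxon2–taxon3: 11/23 sites differ → p ≈ 0.478261, d = −0.75 ln(1 − 0.637681) = 0.761423 ≈ 0.761.

d(taxon1,taxon2) = 0.553, d(taxon1,taxon3) = 0.467, d(taxon2,taxon3) = 0.761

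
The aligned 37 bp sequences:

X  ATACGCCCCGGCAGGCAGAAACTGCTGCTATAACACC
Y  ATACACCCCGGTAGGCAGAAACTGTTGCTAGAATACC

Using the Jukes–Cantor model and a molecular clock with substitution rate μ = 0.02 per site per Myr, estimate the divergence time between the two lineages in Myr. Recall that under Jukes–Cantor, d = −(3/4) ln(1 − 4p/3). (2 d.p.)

The sequences differ at 5 of 37 sites (5, 12, 25, 31, 34), so p = 5/37 ≈ 0.135135.
d = −(3/4) ln(1 − 4p/3) = −0.75 ln(1 − 0.18018) = −0.75 ln(0.81982)
  = −0.75 × (-0.198670) = 0.149003 substitutions/site.
Under a molecular clock d = 2μt, so t = d/(2μ) = 0.149003 / (2 × 0.02) = 3.73 Myr.

3.73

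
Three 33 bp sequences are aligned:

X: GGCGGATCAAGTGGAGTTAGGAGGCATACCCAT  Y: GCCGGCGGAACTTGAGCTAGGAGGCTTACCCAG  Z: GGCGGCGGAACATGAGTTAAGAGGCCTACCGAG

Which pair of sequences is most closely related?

Y and Z

X–Y: 9/33 differ, p = 0.273, d = 0.339.
X–Z: 10/33 differ, p = 0.303, d = 0.388.
Y–Z: 6/33 differ, p = 0.182, d = 0.208.
The smallest distance is between Y and Z.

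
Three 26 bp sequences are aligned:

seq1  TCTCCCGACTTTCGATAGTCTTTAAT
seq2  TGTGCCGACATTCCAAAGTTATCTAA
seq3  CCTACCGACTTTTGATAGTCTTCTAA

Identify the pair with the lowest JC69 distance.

seq1 and seq3

seq1–seq2: 10/26 differ, p = 0.385, d = 0.539.
seq1–seq3: 6/26 differ, p = 0.231, d = 0.276.
seq2–seq3: 9/26 differ, p = 0.346, d = 0.464.
The smallest distance is between seq1 and seq3.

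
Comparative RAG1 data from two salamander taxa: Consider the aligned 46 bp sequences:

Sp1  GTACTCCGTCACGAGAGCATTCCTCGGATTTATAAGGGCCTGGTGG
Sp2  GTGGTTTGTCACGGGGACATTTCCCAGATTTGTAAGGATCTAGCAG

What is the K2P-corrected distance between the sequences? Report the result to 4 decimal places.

0.5714

Of 46 sites, 15 differences are transitions and 1 are transversions, so P = 15/46 ≈ 0.326087 and Q = 1/46 ≈ 0.021739.
Under the Kimura two-parameter model, d = −½ ln(1 − 2P − Q) − ¼ ln(1 − 2Q).
1 − 2P − Q = 0.326087, giving −½ ln(0.326087) = 0.560296.
1 − 2Q = 0.956522, giving −¼ ln(0.956522) = 0.011113.
d = 0.560296 + 0.011113 = 0.571409.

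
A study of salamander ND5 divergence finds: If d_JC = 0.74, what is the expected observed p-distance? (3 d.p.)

p = (3/4)(1 − e^(−4d/3)) = 0.75 × (1 − e^(-0.986667)) = 0.75 × (1 − 0.372817) = 0.470387.

0.470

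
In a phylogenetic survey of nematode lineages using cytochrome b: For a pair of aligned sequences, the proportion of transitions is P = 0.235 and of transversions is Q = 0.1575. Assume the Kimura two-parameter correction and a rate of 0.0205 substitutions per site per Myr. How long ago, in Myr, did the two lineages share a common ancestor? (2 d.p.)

14.35

Under the Kimura two-parameter model, d = −½ ln(1 − 2P − Q) − ¼ ln(1 − 2Q).
1 − 2P − Q = 0.3725, giving −½ ln(0.3725) = 0.493759.
1 − 2Q = 0.685, giving −¼ ln(0.685) = 0.094584.
d = 0.493759 + 0.094584 = 0.588343.
Under a molecular clock d = 2μt, so t = d/(2μ) = 0.588343 / (2 × 0.0205) = 14.35 Myr.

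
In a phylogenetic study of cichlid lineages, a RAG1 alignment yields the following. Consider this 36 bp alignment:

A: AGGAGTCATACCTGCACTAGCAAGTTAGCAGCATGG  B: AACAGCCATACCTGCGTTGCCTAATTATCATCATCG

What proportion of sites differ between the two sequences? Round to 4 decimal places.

0.3333

The sequences differ at 12 of 36 positions.
p = 12/36 = 0.333333… ≈ 0.3333 (to 4 d.p.).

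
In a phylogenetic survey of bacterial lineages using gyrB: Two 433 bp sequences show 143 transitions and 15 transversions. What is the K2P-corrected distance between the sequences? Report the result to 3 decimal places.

0.612

P = 143/433 ≈ 0.330254 and Q = 15/433 ≈ 0.034642.
Under the Kimura two-parameter model, d = −½ ln(1 − 2P − Q) − ¼ ln(1 − 2Q).
1 − 2P − Q = 0.30485, giving −½ ln(0.30485) = 0.593968.
1 − 2Q = 0.930716, giving −¼ ln(0.930716) = 0.017950.
d = 0.593968 + 0.017950 = 0.611918.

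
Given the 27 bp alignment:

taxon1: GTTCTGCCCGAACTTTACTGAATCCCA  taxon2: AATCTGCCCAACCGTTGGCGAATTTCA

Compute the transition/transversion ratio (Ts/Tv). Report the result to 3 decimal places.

1.500

Transitions are A↔G and C↔T; transversions are all other mismatches.
Transitions: 6. Transversions: 4.
R = 6/4 = 1.500.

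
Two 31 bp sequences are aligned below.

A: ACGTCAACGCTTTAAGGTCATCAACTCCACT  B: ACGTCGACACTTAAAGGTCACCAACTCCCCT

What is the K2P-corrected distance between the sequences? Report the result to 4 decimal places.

Of 31 sites, 3 differences are transitions and 2 are transversions, so P = 3/31 ≈ 0.096774 and Q = 2/31 ≈ 0.064516.
Under the Kimura two-parameter model, d = −½ ln(1 − 2P − Q) − ¼ ln(1 − 2Q).
1 − 2P − Q = 0.741936, giving −½ ln(0.741936) = 0.149246.
1 − 2Q = 0.870968, giving −¼ ln(0.870968) = 0.034538.
d = 0.149246 + 0.034538 = 0.183784.

0.1838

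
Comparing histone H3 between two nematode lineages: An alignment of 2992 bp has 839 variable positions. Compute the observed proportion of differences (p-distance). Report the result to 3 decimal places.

0.280

p = 839/2992 = 0.280414… ≈ 0.280 (to 3 d.p.).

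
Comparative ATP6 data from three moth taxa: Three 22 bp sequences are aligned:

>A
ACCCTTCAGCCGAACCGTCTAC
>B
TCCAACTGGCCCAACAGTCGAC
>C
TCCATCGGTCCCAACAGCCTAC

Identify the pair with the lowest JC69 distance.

B and C

A–B: 9/22 differ, p = 0.409, d = 0.591.
A–C: 9/22 differ, p = 0.409, d = 0.591.
B–C: 5/22 differ, p = 0.227, d = 0.271.
The smallest distance is between B and C.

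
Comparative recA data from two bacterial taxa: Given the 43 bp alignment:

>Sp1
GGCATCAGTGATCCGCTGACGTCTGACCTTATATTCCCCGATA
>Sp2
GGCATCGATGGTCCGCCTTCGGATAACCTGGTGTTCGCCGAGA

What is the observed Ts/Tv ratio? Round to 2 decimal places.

1.00

Transitions are A↔G and C↔T; transversions are all other mismatches.
Transitions: 7. Transversions: 7.
R = 7/7 = 1.00.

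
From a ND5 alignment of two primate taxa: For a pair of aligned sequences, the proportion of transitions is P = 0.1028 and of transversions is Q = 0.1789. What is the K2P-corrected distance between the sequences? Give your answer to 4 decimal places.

Under the Kimura two-parameter model, d = −½ ln(1 − 2P − Q) − ¼ ln(1 − 2Q).
1 − 2P − Q = 0.6155, giving −½ ln(0.6155) = 0.242660.
1 − 2Q = 0.6422, giving −¼ ln(0.6422) = 0.110714.
d = 0.242660 + 0.110714 = 0.353374.

0.3534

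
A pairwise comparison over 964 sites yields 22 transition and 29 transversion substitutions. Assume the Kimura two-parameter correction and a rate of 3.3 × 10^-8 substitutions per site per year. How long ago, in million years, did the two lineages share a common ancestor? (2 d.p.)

P = 22/964 ≈ 0.022822 and Q = 29/964 ≈ 0.030083.
Under the Kimura two-parameter model, d = −½ ln(1 − 2P − Q) − ¼ ln(1 − 2Q).
1 − 2P − Q = 0.924273, giving −½ ln(0.924273) = 0.039374.
1 − 2Q = 0.939834, giving −¼ ln(0.939834) = 0.015513.
d = 0.039374 + 0.015513 = 0.054887.
Under a molecular clock d = 2μt, so t = d/(2μ) = 0.054887 / (2 × 3.3 × 10^-8) = 0.83 million years.

0.83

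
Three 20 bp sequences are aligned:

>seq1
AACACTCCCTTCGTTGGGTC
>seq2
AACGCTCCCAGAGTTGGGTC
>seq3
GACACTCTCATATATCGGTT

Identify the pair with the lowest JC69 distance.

seq1–seq2: 4/20 differ, p = 0.200, d = 0.233.
seq1–seq3: 8/20 differ, p = 0.400, d = 0.572.
seq2–seq3: 8/20 differ, p = 0.400, d = 0.572.
The smallest distance is between seq1 and seq2.

seq1 and seq2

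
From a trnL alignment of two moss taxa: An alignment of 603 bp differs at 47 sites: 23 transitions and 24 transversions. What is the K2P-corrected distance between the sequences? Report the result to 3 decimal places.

P = 23/603 ≈ 0.038143 and Q = 24/603 ≈ 0.039801.
Under the Kimura two-parameter model, d = −½ ln(1 − 2P − Q) − ¼ ln(1 − 2Q).
1 − 2P − Q = 0.883913, giving −½ ln(0.883913) = 0.061698.
1 − 2Q = 0.920398, giving −¼ ln(0.920398) = 0.020737.
d = 0.061698 + 0.020737 = 0.082435.

0.082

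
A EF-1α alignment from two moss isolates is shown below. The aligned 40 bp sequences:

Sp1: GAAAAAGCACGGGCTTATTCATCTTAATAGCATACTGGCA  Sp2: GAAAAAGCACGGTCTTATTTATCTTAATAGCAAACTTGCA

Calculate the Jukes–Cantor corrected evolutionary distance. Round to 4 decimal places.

0.1073

The sequences differ at 4 of 40 sites (13, 20, 33, 37), so p = 4/40 = 0.1.
d = −(3/4) ln(1 − 4p/3) = −0.75 ln(1 − 0.133333) = −0.75 ln(0.866667)
  = −0.75 × (-0.143100) = 0.107325 substitutions/site.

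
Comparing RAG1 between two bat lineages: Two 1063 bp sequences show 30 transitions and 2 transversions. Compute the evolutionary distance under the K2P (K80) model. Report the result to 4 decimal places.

0.0310

P = 30/1063 ≈ 0.028222 and Q = 2/1063 ≈ 0.001881.
Under the Kimura two-parameter model, d = −½ ln(1 − 2P − Q) − ¼ ln(1 − 2Q).
1 − 2P − Q = 0.941675, giving −½ ln(0.941675) = 0.030048.
1 − 2Q = 0.996238, giving −¼ ln(0.996238) = 0.000942.
d = 0.030048 + 0.000942 = 0.030990.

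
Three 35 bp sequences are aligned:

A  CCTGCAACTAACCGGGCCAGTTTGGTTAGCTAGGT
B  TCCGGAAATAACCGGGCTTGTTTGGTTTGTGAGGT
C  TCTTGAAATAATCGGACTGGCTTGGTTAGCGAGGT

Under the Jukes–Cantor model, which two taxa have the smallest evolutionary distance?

B and C

A–B: 9/35 differ, p = 0.257, d = 0.315.
A–C: 10/35 differ, p = 0.286, d = 0.360.
B–C: 8/35 differ, p = 0.229, d = 0.273.
The smallest distance is between B and C.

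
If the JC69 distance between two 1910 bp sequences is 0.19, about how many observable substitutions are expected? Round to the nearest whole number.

Invert JC69: p = (3/4)(1 − e^(−4d/3)) = 0.75 × (1 − e^(-0.253333)) = 0.75 × (1 − 0.776209) = 0.167843.
Expected differing sites = pL ≈ 0.167843 × 1910 = 320.58013 ≈ 321.

321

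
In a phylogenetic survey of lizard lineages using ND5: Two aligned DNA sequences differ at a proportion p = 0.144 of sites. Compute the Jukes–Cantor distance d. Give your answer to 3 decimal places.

d = −(3/4) ln(1 − 4p/3) = −0.75 ln(1 − 0.192) = −0.75 ln(0.808)
  = −0.75 × (-0.213193) = 0.159895 substitutions/site.

0.160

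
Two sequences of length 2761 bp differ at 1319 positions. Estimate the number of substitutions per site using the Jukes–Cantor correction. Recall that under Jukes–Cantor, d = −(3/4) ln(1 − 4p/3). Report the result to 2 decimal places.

p = 1319/2761 ≈ 0.477725.
d = −(3/4) ln(1 − 4p/3) = −0.75 ln(1 − 0.636967) = −0.75 ln(0.363033)
  = −0.75 × (-1.013262) = 0.759947 substitutions/site.

0.76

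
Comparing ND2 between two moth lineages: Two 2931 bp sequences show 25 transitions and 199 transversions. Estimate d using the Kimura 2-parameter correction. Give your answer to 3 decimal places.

0.081

P = 25/2931 ≈ 0.00853 and Q = 199/2931 ≈ 0.067895.
Under the Kimura two-parameter model, d = −½ ln(1 − 2P − Q) − ¼ ln(1 − 2Q).
1 − 2P − Q = 0.915045, giving −½ ln(0.915045) = 0.044391.
1 − 2Q = 0.86421, giving −¼ ln(0.86421) = 0.036485.
d = 0.044391 + 0.036485 = 0.080876.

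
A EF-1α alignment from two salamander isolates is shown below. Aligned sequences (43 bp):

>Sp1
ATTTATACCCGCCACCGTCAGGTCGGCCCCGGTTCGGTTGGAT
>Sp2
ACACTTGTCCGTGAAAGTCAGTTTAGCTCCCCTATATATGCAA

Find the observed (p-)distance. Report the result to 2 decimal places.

The sequences differ at 23 of 43 positions.
p = 23/43 = 0.534883… ≈ 0.53 (to 2 d.p.).

0.53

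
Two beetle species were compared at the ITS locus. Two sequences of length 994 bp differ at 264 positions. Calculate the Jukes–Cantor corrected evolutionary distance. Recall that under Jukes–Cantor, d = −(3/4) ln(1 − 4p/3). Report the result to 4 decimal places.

p = 264/994 ≈ 0.265594.
d = −(3/4) ln(1 − 4p/3) = −0.75 ln(1 − 0.354125) = −0.75 ln(0.645875)
  = −0.75 × (-0.437149) = 0.327862 substitutions/site.

0.3279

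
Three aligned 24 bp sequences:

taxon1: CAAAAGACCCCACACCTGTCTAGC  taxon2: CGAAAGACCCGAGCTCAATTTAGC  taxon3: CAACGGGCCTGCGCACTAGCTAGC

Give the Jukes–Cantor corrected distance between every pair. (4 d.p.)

d(taxon1,taxon2) = 0.4408, d(taxon1,taxon3) = 0.7083, d(taxon2,taxon3) = 0.6082

taxon1–taxon2: 8/24 sites differ → p ≈ 0.333333, d = −0.75 ln(1 − 0.444444) = 0.440839 ≈ 0.4408.
taxon1–taxon3: 11/24 sites differ → p ≈ 0.458333, d = −0.75 ln(1 − 0.611111) = 0.708346 ≈ 0.7083.
taxon2–taxon3: 10/24 sites differ → p ≈ 0.416667, d = −0.75 ln(1 − 0.555556) = 0.608198 ≈ 0.6082.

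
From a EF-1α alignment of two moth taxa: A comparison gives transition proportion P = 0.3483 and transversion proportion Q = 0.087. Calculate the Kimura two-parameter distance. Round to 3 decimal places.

Under the Kimura two-parameter model, d = −½ ln(1 − 2P − Q) − ¼ ln(1 − 2Q).
1 − 2P − Q = 0.2164, giving −½ ln(0.2164) = 0.765313.
1 − 2Q = 0.826, giving −¼ ln(0.826) = 0.047790.
d = 0.765313 + 0.047790 = 0.813103.

0.813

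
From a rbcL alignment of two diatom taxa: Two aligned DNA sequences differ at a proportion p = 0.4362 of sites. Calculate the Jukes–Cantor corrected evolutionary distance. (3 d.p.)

d = −(3/4) ln(1 − 4p/3) = −0.75 ln(1 − 0.5816) = −0.75 ln(0.4184)
  = −0.75 × (-0.871317) = 0.653488 substitutions/site.

0.653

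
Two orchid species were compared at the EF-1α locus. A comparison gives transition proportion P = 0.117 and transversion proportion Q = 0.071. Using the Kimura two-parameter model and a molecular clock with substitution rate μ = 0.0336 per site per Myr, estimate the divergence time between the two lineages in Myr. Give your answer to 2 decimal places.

Under the Kimura two-parameter model, d = −½ ln(1 − 2P − Q) − ¼ ln(1 − 2Q).
1 − 2P − Q = 0.695, giving −½ ln(0.695) = 0.181922.
1 − 2Q = 0.858, giving −¼ ln(0.858) = 0.038288.
d = 0.181922 + 0.038288 = 0.220210.
Under a molecular clock d = 2μt, so t = d/(2μ) = 0.220210 / (2 × 0.0336) = 3.28 Myr.

3.28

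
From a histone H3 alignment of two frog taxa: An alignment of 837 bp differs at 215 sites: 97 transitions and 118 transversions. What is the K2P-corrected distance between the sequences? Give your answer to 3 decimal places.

0.316

P = 97/837 ≈ 0.11589 and Q = 118/837 ≈ 0.14098.
Under the Kimura two-parameter model, d = −½ ln(1 − 2P − Q) − ¼ ln(1 − 2Q).
1 − 2P − Q = 0.62724, giving −½ ln(0.62724) = 0.233213.
1 − 2Q = 0.71804, giving −¼ ln(0.71804) = 0.082808.
d = 0.233213 + 0.082808 = 0.316021.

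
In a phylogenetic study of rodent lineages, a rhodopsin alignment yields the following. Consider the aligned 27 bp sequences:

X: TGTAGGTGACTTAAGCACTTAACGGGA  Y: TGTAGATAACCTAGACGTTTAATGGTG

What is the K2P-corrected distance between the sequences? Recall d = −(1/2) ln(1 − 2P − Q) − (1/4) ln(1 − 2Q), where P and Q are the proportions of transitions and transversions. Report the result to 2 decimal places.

0.63

Of 27 sites, 9 differences are transitions and 1 are transversions, so P = 9/27 ≈ 0.333333 and Q = 1/27 ≈ 0.037037.
Under the Kimura two-parameter model, d = −½ ln(1 − 2P − Q) − ¼ ln(1 − 2Q).
1 − 2P − Q = 0.296297, giving −½ ln(0.296297) = 0.608196.
1 − 2Q = 0.925926, giving −¼ ln(0.925926) = 0.019240.
d = 0.608196 + 0.019240 = 0.627436.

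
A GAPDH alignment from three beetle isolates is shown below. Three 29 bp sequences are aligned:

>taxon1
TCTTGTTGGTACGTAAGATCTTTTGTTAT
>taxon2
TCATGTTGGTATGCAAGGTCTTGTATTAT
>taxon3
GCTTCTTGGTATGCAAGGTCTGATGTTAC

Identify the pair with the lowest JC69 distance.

taxon1 and taxon2

taxon1–taxon2: 6/29 differ, p = 0.207, d = 0.242.
taxon1–taxon3: 8/29 differ, p = 0.276, d = 0.344.
taxon2–taxon3: 7/29 differ, p = 0.241, d = 0.291.
The smallest distance is between taxon1 and taxon2.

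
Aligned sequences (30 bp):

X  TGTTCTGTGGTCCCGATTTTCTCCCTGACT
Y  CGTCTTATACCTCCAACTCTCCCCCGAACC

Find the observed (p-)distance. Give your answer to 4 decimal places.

The sequences differ at 15 of 30 positions.
p = 15/30 = 0.5000.

0.5000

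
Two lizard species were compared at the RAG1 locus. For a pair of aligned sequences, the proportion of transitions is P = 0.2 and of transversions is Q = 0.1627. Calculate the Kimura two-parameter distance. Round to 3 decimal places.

0.512

Under the Kimura two-parameter model, d = −½ ln(1 − 2P − Q) − ¼ ln(1 − 2Q).
1 − 2P − Q = 0.4373, giving −½ ln(0.4373) = 0.413568.
1 − 2Q = 0.6746, giving −¼ ln(0.6746) = 0.098409.
d = 0.413568 + 0.098409 = 0.511977.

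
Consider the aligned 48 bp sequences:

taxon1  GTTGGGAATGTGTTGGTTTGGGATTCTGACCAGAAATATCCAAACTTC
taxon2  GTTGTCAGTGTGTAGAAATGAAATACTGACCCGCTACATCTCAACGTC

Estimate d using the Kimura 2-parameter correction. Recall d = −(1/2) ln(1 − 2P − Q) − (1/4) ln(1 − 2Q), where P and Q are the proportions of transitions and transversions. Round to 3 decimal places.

Of 48 sites, 6 differences are transitions and 11 are transversions, so P = 6/48 = 0.125 and Q = 11/48 ≈ 0.229167.
Under the Kimura two-parameter model, d = −½ ln(1 − 2P − Q) − ¼ ln(1 − 2Q).
1 − 2P − Q = 0.520833, giving −½ ln(0.520833) = 0.326163.
1 − 2Q = 0.541666, giving −¼ ln(0.541666) = 0.153276.
d = 0.326163 + 0.153276 = 0.479439.

0.479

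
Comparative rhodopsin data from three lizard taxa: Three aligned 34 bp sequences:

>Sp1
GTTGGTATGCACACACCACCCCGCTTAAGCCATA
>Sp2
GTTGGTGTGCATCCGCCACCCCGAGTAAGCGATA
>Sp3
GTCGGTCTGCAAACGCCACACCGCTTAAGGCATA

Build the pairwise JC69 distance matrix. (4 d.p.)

d(Sp1,Sp2) = 0.2407, d(Sp1,Sp3) = 0.2012, d(Sp2,Sp3) = 0.3265

Sp1–Sp2: 7/34 sites differ → p ≈ 0.205882, d = −0.75 ln(1 − 0.274509) = 0.240680 ≈ 0.2407.
Sp1–Sp3: 6/34 sites differ → p ≈ 0.176471, d = −0.75 ln(1 − 0.235295) = 0.201199 ≈ 0.2012.
Sp2–Sp3: 9/34 sites differ → p ≈ 0.264706, d = −0.75 ln(1 − 0.352941) = 0.326488 ≈ 0.3265.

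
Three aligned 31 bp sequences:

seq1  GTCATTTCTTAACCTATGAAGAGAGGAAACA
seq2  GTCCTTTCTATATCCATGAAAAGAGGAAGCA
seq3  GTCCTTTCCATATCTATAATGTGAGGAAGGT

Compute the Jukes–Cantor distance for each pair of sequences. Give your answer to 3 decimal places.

seq1–seq2: 7/31 sites differ → p ≈ 0.225806, d = −0.75 ln(1 − 0.301075) = 0.268659 ≈ 0.269.
seq1–seq3: 11/31 sites differ → p ≈ 0.354839, d = −0.75 ln(1 − 0.473119) = 0.480585 ≈ 0.481.
seq2–seq3: 8/31 sites differ → p ≈ 0.258065, d = −0.75 ln(1 − 0.344087) = 0.316295 ≈ 0.316.

d(seq1,seq2) = 0.269, d(seq1,seq3) = 0.481, d(seq2,seq3) = 0.316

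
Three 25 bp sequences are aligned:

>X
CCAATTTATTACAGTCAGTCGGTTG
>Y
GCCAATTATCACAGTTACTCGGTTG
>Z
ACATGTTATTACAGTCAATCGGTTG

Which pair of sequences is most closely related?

X and Z

X–Y: 6/25 differ, p = 0.240, d = 0.289.
X–Z: 4/25 differ, p = 0.160, d = 0.180.
Y–Z: 7/25 differ, p = 0.280, d = 0.351.
The smallest distance is between X and Z.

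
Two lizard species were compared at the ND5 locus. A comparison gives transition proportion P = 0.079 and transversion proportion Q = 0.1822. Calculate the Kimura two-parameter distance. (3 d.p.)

Under the Kimura two-parameter model, d = −½ ln(1 − 2P − Q) − ¼ ln(1 − 2Q).
1 − 2P − Q = 0.6598, giving −½ ln(0.6598) = 0.207909.
1 − 2Q = 0.6356, giving −¼ ln(0.6356) = 0.113296.
d = 0.207909 + 0.113296 = 0.321205.

0.321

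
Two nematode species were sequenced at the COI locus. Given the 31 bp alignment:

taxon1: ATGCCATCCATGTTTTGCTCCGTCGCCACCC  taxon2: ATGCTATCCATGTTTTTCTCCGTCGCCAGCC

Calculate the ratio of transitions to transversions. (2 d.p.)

0.50

Transitions are A↔G and C↔T; transversions are all other mismatches.
Transitions: 1. Transversions: 2.
R = 1/2 = 0.50.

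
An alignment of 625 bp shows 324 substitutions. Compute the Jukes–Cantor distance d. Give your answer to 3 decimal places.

p = 324/625 = 0.5184.
d = −(3/4) ln(1 − 4p/3) = −0.75 ln(1 − 0.6912) = −0.75 ln(0.3088)
  = −0.75 × (-1.175061) = 0.881296 substitutions/site.

0.881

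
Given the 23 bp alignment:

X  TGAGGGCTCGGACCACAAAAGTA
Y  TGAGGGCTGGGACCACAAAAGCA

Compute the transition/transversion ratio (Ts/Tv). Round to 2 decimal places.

Transitions are A↔G and C↔T; transversions are all other mismatches.
Transitions: 1. Transversions: 1.
R = 1/1 = 1.00.

1.00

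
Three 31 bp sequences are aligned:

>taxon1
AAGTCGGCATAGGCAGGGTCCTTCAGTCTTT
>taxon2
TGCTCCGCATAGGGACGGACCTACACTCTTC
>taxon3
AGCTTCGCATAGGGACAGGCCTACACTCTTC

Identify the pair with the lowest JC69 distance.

taxon2 and taxon3

taxon1–taxon2: 10/31 differ, p = 0.323, d = 0.422.
taxon1–taxon3: 11/31 differ, p = 0.355, d = 0.481.
taxon2–taxon3: 4/31 differ, p = 0.129, d = 0.142.
The smallest distance is between taxon2 and taxon3.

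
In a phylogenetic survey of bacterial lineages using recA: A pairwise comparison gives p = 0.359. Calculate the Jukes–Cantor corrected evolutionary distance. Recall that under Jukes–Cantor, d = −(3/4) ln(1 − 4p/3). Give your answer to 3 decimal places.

d = −(3/4) ln(1 − 4p/3) = −0.75 ln(1 − 0.478667) = −0.75 ln(0.521333)
  = −0.75 × (-0.651366) = 0.488525 substitutions/site.

0.489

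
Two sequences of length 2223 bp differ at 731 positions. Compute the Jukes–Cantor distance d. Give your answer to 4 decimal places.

p = 731/2223 ≈ 0.328835.
d = −(3/4) ln(1 − 4p/3) = −0.75 ln(1 − 0.438447) = −0.75 ln(0.561553)
  = −0.75 × (-0.577049) = 0.432787 substitutions/site.

0.4328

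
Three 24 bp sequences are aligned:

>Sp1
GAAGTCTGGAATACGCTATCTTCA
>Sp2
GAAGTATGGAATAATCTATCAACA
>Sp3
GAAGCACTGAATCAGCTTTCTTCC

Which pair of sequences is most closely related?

Sp1–Sp2: 5/24 differ, p = 0.208, d = 0.244.
Sp1–Sp3: 8/24 differ, p = 0.333, d = 0.441.
Sp2–Sp3: 9/24 differ, p = 0.375, d = 0.520.
The smallest distance is between Sp1 and Sp2.

Sp1 and Sp2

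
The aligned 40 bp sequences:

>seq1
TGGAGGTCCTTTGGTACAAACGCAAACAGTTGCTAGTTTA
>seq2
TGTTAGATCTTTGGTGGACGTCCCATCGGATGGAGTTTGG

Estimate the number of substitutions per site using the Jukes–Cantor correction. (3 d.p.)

The sequences differ at 21 of 40 sites, so p = 21/40 = 0.525.
d = −(3/4) ln(1 − 4p/3) = −0.75 ln(1 − 0.7) = −0.75 ln(0.3)
  = −0.75 × (-1.203973) = 0.902980 substitutions/site.

0.903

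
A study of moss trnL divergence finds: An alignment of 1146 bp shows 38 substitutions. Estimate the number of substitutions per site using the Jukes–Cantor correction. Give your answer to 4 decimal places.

0.0339

p = 38/1146 ≈ 0.033159.
d = −(3/4) ln(1 − 4p/3) = −0.75 ln(1 − 0.044212) = −0.75 ln(0.955788)
  = −0.75 × (-0.045219) = 0.033914 substitutions/site.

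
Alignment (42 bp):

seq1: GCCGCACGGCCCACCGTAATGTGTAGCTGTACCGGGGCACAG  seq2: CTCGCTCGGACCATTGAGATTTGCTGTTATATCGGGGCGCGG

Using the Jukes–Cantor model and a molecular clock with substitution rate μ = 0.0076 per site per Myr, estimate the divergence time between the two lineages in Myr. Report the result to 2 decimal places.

34.99

The sequences differ at 16 of 42 sites, so p = 16/42 ≈ 0.380952.
d = −(3/4) ln(1 − 4p/3) = −0.75 ln(1 − 0.507936) = −0.75 ln(0.492064)
  = −0.75 × (-0.709146) = 0.531860 substitutions/site.
Under a molecular clock d = 2μt, so t = d/(2μ) = 0.531860 / (2 × 0.0076) = 34.99 Myr.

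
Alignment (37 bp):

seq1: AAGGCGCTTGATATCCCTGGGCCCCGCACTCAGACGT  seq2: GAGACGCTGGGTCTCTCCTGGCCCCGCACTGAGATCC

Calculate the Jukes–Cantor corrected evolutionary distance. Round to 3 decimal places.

The sequences differ at 12 of 37 sites, so p = 12/37 ≈ 0.324324.
d = −(3/4) ln(1 − 4p/3) = −0.75 ln(1 − 0.432432) = −0.75 ln(0.567568)
  = −0.75 × (-0.566395) = 0.424796 substitutions/site.

0.425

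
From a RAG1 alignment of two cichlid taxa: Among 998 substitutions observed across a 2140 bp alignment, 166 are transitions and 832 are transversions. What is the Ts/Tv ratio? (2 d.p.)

0.20

R = 166/832 = 0.199519… ≈ 0.20 (to 2 d.p.).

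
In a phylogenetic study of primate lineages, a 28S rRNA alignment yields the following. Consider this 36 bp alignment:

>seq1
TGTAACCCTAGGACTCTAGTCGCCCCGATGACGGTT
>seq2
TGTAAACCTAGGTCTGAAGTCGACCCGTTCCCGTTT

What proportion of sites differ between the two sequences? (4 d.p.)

The sequences differ at 9 of 36 positions (sites 6, 13, 16, 17, 23, 28, 30, 31, 34).
p = 9/36 = 0.2500.

0.2500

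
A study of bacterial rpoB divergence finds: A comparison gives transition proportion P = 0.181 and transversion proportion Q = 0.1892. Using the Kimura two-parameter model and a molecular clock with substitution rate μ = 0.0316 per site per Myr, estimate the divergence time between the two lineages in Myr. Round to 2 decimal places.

Under the Kimura two-parameter model, d = −½ ln(1 − 2P − Q) − ¼ ln(1 − 2Q).
1 − 2P − Q = 0.4488, giving −½ ln(0.4488) = 0.400589.
1 − 2Q = 0.6216, giving −¼ ln(0.6216) = 0.118865.
d = 0.400589 + 0.118865 = 0.519454.
Under a molecular clock d = 2μt, so t = d/(2μ) = 0.519454 / (2 × 0.0316) = 8.22 Myr.

8.22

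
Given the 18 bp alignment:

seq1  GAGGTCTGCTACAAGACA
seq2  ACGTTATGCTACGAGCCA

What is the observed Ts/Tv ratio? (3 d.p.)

0.500

Transitions are A↔G and C↔T; transversions are all other mismatches.
Transitions: 2. Transversions: 4.
R = 2/4 = 0.500.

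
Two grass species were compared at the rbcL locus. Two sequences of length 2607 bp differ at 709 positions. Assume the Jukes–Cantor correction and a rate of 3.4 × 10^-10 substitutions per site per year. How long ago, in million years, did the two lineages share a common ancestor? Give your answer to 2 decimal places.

496.74

p = 709/2607 ≈ 0.27196.
d = −(3/4) ln(1 − 4p/3) = −0.75 ln(1 − 0.362613) = −0.75 ln(0.637387)
  = −0.75 × (-0.450378) = 0.337784 substitutions/site.
Under a molecular clock d = 2μt, so t = d/(2μ) = 0.337784 / (2 × 3.4 × 10^-10) = 496.74 million years.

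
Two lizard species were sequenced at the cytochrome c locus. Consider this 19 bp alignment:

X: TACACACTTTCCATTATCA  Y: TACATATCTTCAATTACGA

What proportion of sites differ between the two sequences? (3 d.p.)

The sequences differ at 6 of 19 positions (sites 5, 7, 8, 12, 17, 18).
p = 6/19 = 0.315789… ≈ 0.316 (to 3 d.p.).

0.316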